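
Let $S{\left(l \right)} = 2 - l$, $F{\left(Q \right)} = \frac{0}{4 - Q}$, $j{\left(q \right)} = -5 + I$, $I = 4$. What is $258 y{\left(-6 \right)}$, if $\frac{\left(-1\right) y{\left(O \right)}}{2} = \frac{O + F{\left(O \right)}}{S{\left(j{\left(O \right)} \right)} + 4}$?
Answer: $\frac{3096}{7} \approx 442.29$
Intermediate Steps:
$j{\left(q \right)} = -1$ ($j{\left(q \right)} = -5 + 4 = -1$)
$F{\left(Q \right)} = 0$
$y{\left(O \right)} = - \frac{2 O}{7}$ ($y{\left(O \right)} = - 2 \frac{O + 0}{\left(2 - -1\right) + 4} = - 2 \frac{O}{\left(2 + 1\right) + 4} = - 2 \frac{O}{3 + 4} = - 2 \frac{O}{7} = - \frac{2 O}{7}$)
$258 y{\left(-6 \right)} = 258 \left(\left(- \frac{2}{7}\right) \left(-6\right)\right) = 258 \cdot \frac{12}{7} = \frac{3096}{7}$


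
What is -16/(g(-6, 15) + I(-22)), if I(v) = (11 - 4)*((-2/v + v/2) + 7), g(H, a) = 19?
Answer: 44/23 ≈ 1.9130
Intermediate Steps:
I(v) = 49 - 14/v + 7*v/2 (I(v) = 7*((-2/v + v*(½)) + 7) = 7*((-2/v + v/2) + 7) = 7*((v/2 - 2/v) + 7) = 7*(7 + v/2 - 2/v) = 49 - 14/v + 7*v/2)
-16/(g(-6, 15) + I(-22)) = -16/(19 + (49 - 14/(-22) + (7/2)*(-22))) = -16/(19 + (49 - 14*(-1/22) - 77)) = -16/(19 + (49 + 7/11 - 77)) = -16/(19 - 301/11) = -16/(-92/11) = -16*(-11/92) = 44/23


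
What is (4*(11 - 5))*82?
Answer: 1968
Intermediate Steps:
(4*(11 - 5))*82 = (4*6)*82 = 24*82 = 1968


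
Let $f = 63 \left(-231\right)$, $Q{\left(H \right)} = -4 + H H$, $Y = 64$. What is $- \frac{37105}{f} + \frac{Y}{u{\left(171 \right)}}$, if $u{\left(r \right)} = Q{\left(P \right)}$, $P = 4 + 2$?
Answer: $\frac{66211}{14553} \approx 4.5496$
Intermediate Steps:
$P = 6$
$Q{\left(H \right)} = -4 + H^{2}$
$u{\left(r \right)} = 32$ ($u{\left(r \right)} = -4 + 6^{2} = -4 + 36 = 32$)
$f = -14553$
$- \frac{37105}{f} + \frac{Y}{u{\left(171 \right)}} = - \frac{37105}{-14553} + \frac{64}{32} = \left(-37105\right) \left(- \frac{1}{14553}\right) + 64 \cdot \frac{1}{32} = \frac{37105}{14553} + 2 = \frac{66211}{14553}$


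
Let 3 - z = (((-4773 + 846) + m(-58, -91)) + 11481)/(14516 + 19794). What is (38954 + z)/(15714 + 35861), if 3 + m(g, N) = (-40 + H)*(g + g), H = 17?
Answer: 1336604451/1769538250 ≈ 0.75534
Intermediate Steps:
m(g, N) = -3 - 46*g (m(g, N) = -3 + (-40 + 17)*(g + g) = -3 - 46*g)
z = 92711/34310 (z = 3 - (((-4773 + 846) + (-3 - 46*(-58))) + 11481)/(14516 + 19794) = 3 - ((-3927 + (-3 + 2668)) + 11481)/34310 = 3 - ((-3927 + 2665) + 11481)/34310 = 3 - (-1262 + 11481)/34310 = 3 - 10219/34310 = 92711/34310 ≈ 2.7022)
(38954 + z)/(15714 + 35861) = (38954 + 92711/34310)/(15714 + 35861) = (1336604451/34310)/51575 = (1336604451/34310)*(1/51575) = 1336604451/1769538250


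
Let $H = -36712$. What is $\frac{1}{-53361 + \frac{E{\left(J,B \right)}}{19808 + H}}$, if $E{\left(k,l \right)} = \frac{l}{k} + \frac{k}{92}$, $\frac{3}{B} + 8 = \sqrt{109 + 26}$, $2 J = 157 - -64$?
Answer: $- \frac{1790117221192135578876224}{95522445167551444993899624311} + \frac{2276616655872 \sqrt{15}}{95522445167551444993899624311} \approx -1.874 \cdot 10^{-5}$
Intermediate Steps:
$J = \frac{221}{2}$ ($J = \frac{157 - -64}{2} = \frac{157 + 64}{2} = \frac{1}{2} \cdot 221 = \frac{221}{2} \approx 110.5$)
$B = \frac{3}{-8 + 3 \sqrt{15}}$ ($B = \frac{3}{-8 + \sqrt{109 + 26}} = \frac{3}{-8 + \sqrt{135}} = \frac{3}{-8 + 3 \sqrt{15}} \approx 0.82897$)
$E{\left(k,l \right)} = \frac{k}{92} + \frac{l}{k}$ ($E{\left(k,l \right)} = \frac{l}{k} + k \frac{1}{92} = \frac{l}{k} + \frac{k}{92} = \frac{k}{92} + \frac{l}{k}$)
$\frac{1}{-53361 + \frac{E{\left(J,B \right)}}{19808 + H}} = \frac{1}{-53361 + \frac{\frac{1}{92} \cdot \frac{221}{2} + \frac{\frac{24}{71} + \frac{9 \sqrt{15}}{71}}{\frac{221}{2}}}{19808 - 36712}} = \frac{1}{-53361 + \frac{\frac{221}{184} + \left(\frac{24}{71} + \frac{9 \sqrt{15}}{71}\right) \frac{2}{221}}{-16904}} = \frac{1}{-53361 + \left(\frac{221}{184} + \left(\frac{48}{15691} + \frac{18 \sqrt{15}}{15691}\right)\right) \left(- \frac{1}{16904}\right)} = \frac{1}{-53361 + \left(\frac{3476543}{2887144} + \frac{18 \sqrt{15}}{15691}\right) \left(- \frac{1}{16904}\right)} = \frac{1}{-53361 - \left(\frac{3476543}{48804282176} + \frac{9 \sqrt{15}}{132620332}\right)} = \frac{1}{- \frac{2604245304670079}{48804282176} - \frac{9 \sqrt{15}}{132620332}}$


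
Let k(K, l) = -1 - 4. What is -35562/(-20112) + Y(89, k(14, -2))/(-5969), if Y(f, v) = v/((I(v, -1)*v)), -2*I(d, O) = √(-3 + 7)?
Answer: 35381615/20008088 ≈ 1.7684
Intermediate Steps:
I(d, O) = -1 (I(d, O) = -√(-3 + 7)/2 = -√4/2 = -½*2 = -1)
k(K, l) = -5
Y(f, v) = -1 (Y(f, v) = v/((-v)) = v*(-1/v) = -1)
-35562/(-20112) + Y(89, k(14, -2))/(-5969) = -35562/(-20112) - 1/(-5969) = -35562*(-1/20112) - 1*(-1/5969) = 5927/3352 + 1/5969 = 35381615/20008088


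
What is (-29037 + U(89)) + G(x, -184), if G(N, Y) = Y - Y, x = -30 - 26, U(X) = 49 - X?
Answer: -29077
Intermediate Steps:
x = -56
G(N, Y) = 0
(-29037 + U(89)) + G(x, -184) = (-29037 + (49 - 1*89)) + 0 = (-29037 + (49 - 89)) + 0 = (-29037 - 40) + 0 = -29077 + 0 = -29077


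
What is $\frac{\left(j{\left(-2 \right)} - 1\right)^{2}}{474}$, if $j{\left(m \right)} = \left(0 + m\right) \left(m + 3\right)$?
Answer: $\frac{3}{158} \approx 0.018987$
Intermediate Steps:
$j{\left(m \right)} = m \left(3 + m\right)$
$\frac{\left(j{\left(-2 \right)} - 1\right)^{2}}{474} = \frac{\left(- 2 \left(3 - 2\right) - 1\right)^{2}}{474} = \left(\left(-2\right) 1 - 1\right)^{2} \cdot \frac{1}{474} = \left(-2 - 1\right)^{2} \cdot \frac{1}{474} = \left(-3\right)^{2} \cdot \frac{1}{474} = 9 \cdot \frac{1}{474} = \frac{3}{158}$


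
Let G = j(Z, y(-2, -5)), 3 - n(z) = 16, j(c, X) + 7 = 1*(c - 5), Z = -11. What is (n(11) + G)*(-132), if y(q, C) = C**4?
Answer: 4752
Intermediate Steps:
j(c, X) = -12 + c (j(c, X) = -7 + 1*(c - 5) = -7 + 1*(-5 + c) = -7 + (-5 + c) = -12 + c)
n(z) = -13 (n(z) = 3 - 1*16 = 3 - 16 = -13)
G = -23 (G = -12 - 11 = -23)
(n(11) + G)*(-132) = (-13 - 23)*(-132) = -36*(-132) = 4752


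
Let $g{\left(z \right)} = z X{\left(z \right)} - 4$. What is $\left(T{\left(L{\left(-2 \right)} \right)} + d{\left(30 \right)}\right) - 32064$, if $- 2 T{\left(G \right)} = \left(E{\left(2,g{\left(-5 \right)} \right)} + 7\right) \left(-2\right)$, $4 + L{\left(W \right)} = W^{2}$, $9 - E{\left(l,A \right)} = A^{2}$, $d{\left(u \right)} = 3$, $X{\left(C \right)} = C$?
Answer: $-32486$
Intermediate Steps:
$g{\left(z \right)} = -4 + z^{2}$ ($g{\left(z \right)} = z z - 4 = z^{2} - 4 = -4 + z^{2}$)
$E{\left(l,A \right)} = 9 - A^{2}$
$L{\left(W \right)} = -4 + W^{2}$
$T{\left(G \right)} = -425$ ($T{\left(G \right)} = - \frac{\left(\left(9 - \left(-4 + \left(-5\right)^{2}\right)^{2}\right) + 7\right) \left(-2\right)}{2} = - \frac{\left(\left(9 - \left(-4 + 25\right)^{2}\right) + 7\right) \left(-2\right)}{2} = - \frac{\left(\left(9 - 21^{2}\right) + 7\right) \left(-2\right)}{2} = - \frac{\left(\left(9 - 441\right) + 7\right) \left(-2\right)}{2} = - \frac{\left(-432 + 7\right) \left(-2\right)}{2} = - \frac{\left(-425\right) \left(-2\right)}{2} = \left(- \frac{1}{2}\right) 850 = -425$)
$\left(T{\left(L{\left(-2 \right)} \right)} + d{\left(30 \right)}\right) - 32064 = \left(-425 + 3\right) - 32064 = -422 - 32064 = -32486$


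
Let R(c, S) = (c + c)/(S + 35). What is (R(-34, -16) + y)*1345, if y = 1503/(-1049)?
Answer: -134350705/19931 ≈ -6740.8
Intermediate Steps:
R(c, S) = 2*c/(35 + S) (R(c, S) = (2*c)/(35 + S) = 2*c/(35 + S))
y = -1503/1049 (y = 1503*(-1/1049) = -1503/1049 ≈ -1.4328)
(R(-34, -16) + y)*1345 = (2*(-34)/(35 - 16) - 1503/1049)*1345 = (2*(-34)/19 - 1503/1049)*1345 = (2*(-34)*(1/19) - 1503/1049)*1345 = (-68/19 - 1503/1049)*1345 = -99889/19931*1345 = -134350705/19931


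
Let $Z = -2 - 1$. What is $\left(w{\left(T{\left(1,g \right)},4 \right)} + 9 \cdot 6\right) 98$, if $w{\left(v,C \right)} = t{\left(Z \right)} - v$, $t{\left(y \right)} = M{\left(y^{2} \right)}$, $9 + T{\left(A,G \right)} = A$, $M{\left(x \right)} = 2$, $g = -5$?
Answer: $6272$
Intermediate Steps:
$Z = -3$ ($Z = -2 - 1 = -3$)
$T{\left(A,G \right)} = -9 + A$
$t{\left(y \right)} = 2$
$w{\left(v,C \right)} = 2 - v$
$\left(w{\left(T{\left(1,g \right)},4 \right)} + 9 \cdot 6\right) 98 = \left(\left(2 - \left(-9 + 1\right)\right) + 9 \cdot 6\right) 98 = \left(\left(2 - -8\right) + 54\right) 98 = \left(\left(2 + 8\right) + 54\right) 98 = \left(10 + 54\right) 98 = 64 \cdot 98 = 6272$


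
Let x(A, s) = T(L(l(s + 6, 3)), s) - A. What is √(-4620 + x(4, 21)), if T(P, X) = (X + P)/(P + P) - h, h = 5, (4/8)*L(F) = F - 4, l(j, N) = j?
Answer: I*√9793423/46 ≈ 68.031*I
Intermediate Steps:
L(F) = -8 + 2*F (L(F) = 2*(F - 4) = 2*(-4 + F) = -8 + 2*F)
T(P, X) = -5 + (P + X)/(2*P) (T(P, X) = (X + P)/(P + P) - 1*5 = (P + X)/((2*P)) - 5 = (P + X)*(1/(2*P)) - 5 = (P + X)/(2*P) - 5 = -5 + (P + X)/(2*P))
x(A, s) = -A + (-36 - 17*s)/(2*(4 + 2*s)) (x(A, s) = (s - 9*(-8 + 2*(s + 6)))/(2*(-8 + 2*(s + 6))) - A = (s - 9*(-8 + 2*(6 + s)))/(2*(-8 + 2*(6 + s))) - A = (s - 9*(-8 + (12 + 2*s)))/(2*(-8 + (12 + 2*s))) - A = (s - 9*(4 + 2*s))/(2*(4 + 2*s)) - A = (s + (-36 - 18*s))/(2*(4 + 2*s)) - A = (-36 - 17*s)/(2*(4 + 2*s)) - A = -A + (-36 - 17*s)/(2*(4 + 2*s)))
√(-4620 + x(4, 21)) = √(-4620 + (21 - 2*(2 + 21)*(9 + 2*4))/(4*(2 + 21))) = √(-4620 + (¼)*(21 - 2*23*(9 + 8))/23) = √(-4620 + (¼)*(1/23)*(21 - 2*23*17)) = √(-4620 + (¼)*(1/23)*(21 - 782)) = √(-4620 + (¼)*(1/23)*(-761)) = √(-4620 - 761/92) = √(-425801/92) = I*√9793423/46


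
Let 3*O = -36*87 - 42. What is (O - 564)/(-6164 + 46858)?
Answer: -811/20347 ≈ -0.039858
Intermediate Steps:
O = -1058 (O = (-36*87 - 42)/3 = (-3132 - 42)/3 = (⅓)*(-3174) = -1058)
(O - 564)/(-6164 + 46858) = (-1058 - 564)/(-6164 + 46858) = -1622/40694 = -1622*1/40694 = -811/20347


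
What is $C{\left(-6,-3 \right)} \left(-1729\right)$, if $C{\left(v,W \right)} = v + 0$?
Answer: $10374$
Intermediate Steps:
$C{\left(v,W \right)} = v$
$C{\left(-6,-3 \right)} \left(-1729\right) = \left(-6\right) \left(-1729\right) = 10374$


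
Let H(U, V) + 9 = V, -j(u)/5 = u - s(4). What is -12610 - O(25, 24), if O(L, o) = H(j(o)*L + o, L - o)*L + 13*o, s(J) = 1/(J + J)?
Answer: -12722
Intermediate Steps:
s(J) = 1/(2*J)
j(u) = 5/8 - 5*u (j(u) = -5*(u - 1/(2*4)) = -5*(u - 1*⅛) = -5*(u - ⅛) = -5*(-⅛ + u) = 5/8 - 5*u)
H(U, V) = -9 + V
O(L, o) = 13*o + L*(-9 + L - o) (O(L, o) = (-9 + (L - o))*L + 13*o = (-9 + L - o)*L + 13*o = L*(-9 + L - o) + 13*o = 13*o + L*(-9 + L - o))
-12610 - O(25, 24) = -12610 - (13*24 - 1*25*(9 + 24 - 1*25)) = -12610 - (312 - 1*25*(9 + 24 - 25)) = -12610 - (312 - 1*25*8) = -12610 - (312 - 200) = -12610 - 1*112 = -12610 - 112 = -12722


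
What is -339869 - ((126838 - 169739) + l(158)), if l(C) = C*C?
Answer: -321932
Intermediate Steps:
l(C) = C²
-339869 - ((126838 - 169739) + l(158)) = -339869 - ((126838 - 169739) + 158²) = -339869 - (-42901 + 24964) = -339869 - 1*(-17937) = -339869 + 17937 = -321932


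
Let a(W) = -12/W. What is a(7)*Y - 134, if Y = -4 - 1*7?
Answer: -806/7 ≈ -115.14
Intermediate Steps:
Y = -11 (Y = -4 - 7 = -11)
a(7)*Y - 134 = -12/7*(-11) - 134 = 132/7 - 134 = -806/7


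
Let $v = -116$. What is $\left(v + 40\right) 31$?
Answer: $-2356$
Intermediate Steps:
$\left(v + 40\right) 31 = \left(-116 + 40\right) 31 = \left(-76\right) 31 = -2356$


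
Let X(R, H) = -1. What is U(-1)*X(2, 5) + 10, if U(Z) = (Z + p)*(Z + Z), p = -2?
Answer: 4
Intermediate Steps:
U(Z) = 2*Z*(-2 + Z) (U(Z) = (Z - 2)*(Z + Z) = (-2 + Z)*(2*Z) = 2*Z*(-2 + Z))
U(-1)*X(2, 5) + 10 = (2*(-1)*(-2 - 1))*(-1) + 10 = (2*(-1)*(-3))*(-1) + 10 = 6*(-1) + 10 = -6 + 10 = 4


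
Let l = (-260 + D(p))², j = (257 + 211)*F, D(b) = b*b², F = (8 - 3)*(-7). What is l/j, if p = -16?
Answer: -527076/455 ≈ -1158.4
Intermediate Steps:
F = -35 (F = 5*(-7) = -35)
D(b) = b³
j = -16380 (j = (257 + 211)*(-35) = 468*(-35) = -16380)
l = 18974736 (l = (-260 + (-16)³)² = (-260 - 4096)² = (-4356)² = 18974736)
l/j = 18974736/(-16380) = 18974736*(-1/16380) = -527076/455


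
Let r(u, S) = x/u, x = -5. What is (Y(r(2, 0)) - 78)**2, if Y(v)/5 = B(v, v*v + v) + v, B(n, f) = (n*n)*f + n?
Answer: 51529/256 ≈ 201.29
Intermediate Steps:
r(u, S) = -5/u
B(n, f) = n + f*n**2 (B(n, f) = n**2*f + n = f*n**2 + n = n + f*n**2)
Y(v) = 5*v + 5*v*(1 + v*(v + v**2)) (Y(v) = 5*(v*(1 + (v*v + v)*v) + v) = 5*(v*(1 + (v**2 + v)*v) + v) = 5*(v*(1 + (v + v**2)*v) + v) = 5*(v*(1 + v*(v + v**2)) + v) = 5*(v + v*(1 + v*(v + v**2))) = 5*v + 5*v*(1 + v*(v + v**2)))
(Y(r(2, 0)) - 78)**2 = (5*(-5/2)*(2 + (-5/2)**2*(1 - 5/2)) - 78)**2 = (5*(-5/2)*(2 + (25/4)*(-3/2)) - 78)**2 = (5*(-5/2)*(2 - 75/8) - 78)**2 = (5*(-5/2)*(-59/8) - 78)**2 = (1475/16 - 78)**2 = (227/16)**2 = 51529/256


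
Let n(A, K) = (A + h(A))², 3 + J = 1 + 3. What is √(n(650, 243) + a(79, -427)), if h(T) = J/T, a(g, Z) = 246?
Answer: √178611030001/650 ≈ 650.19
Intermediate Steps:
J = 1 (J = -3 + (1 + 3) = -3 + 4 = 1)
h(T) = 1/T
n(A, K) = (A + 1/A)²
√(n(650, 243) + a(79, -427)) = √((1 + 650²)²/650² + 246) = √((1 + 422500)²/422500 + 246) = √((1/422500)*422501² + 246) = √((1/422500)*178507095001 + 246) = √(178507095001/422500 + 246) = √(178611030001/422500) = √178611030001/650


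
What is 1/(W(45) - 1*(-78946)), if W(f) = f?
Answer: 1/78991 ≈ 1.2660e-5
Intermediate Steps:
1/(W(45) - 1*(-78946)) = 1/(45 - 1*(-78946)) = 1/(45 + 78946) = 1/78991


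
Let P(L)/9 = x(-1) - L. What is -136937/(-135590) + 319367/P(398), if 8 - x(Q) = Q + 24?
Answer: -103617377/1220310 ≈ -84.911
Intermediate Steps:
x(Q) = -16 - Q (x(Q) = 8 - (Q + 24) = 8 - (24 + Q) = 8 + (-24 - Q) = -16 - Q)
P(L) = -135 - 9*L (P(L) = 9*((-16 - 1*(-1)) - L) = 9*((-16 + 1) - L) = 9*(-15 - L) = -135 - 9*L)
-136937/(-135590) + 319367/P(398) = -136937/(-135590) + 319367/(-135 - 9*398) = -136937*(-1/135590) + 319367/(-135 - 3582) = 136937/135590 + 319367/(-3717) = 136937/135590 + 319367*(-1/3717) = 136937/135590 - 5413/63 = -103617377/1220310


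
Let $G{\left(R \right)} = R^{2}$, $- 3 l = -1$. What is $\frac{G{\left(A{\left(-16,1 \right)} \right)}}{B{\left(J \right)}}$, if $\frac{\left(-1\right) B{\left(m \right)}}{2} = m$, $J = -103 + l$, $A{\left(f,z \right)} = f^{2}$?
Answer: $\frac{24576}{77} \approx 319.17$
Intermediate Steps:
$l = \frac{1}{3}$ ($l = \left(- \frac{1}{3}\right) \left(-1\right) = \frac{1}{3} \approx 0.33333$)
$J = - \frac{308}{3}$ ($J = -103 + \frac{1}{3} = - \frac{308}{3} \approx -102.67$)
$B{\left(m \right)} = - 2 m$
$\frac{G{\left(A{\left(-16,1 \right)} \right)}}{B{\left(J \right)}} = \frac{\left(\left(-16\right)^{2}\right)^{2}}{\left(-2\right) \left(- \frac{308}{3}\right)} = \frac{256^{2}}{\frac{616}{3}} = 65536 \cdot \frac{3}{616} = \frac{24576}{77}$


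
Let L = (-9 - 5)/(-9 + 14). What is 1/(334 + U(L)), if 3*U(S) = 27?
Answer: 1/343 ≈ 0.0029155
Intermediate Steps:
L = -14/5 ≈ -2.8000
U(S) = 9 (U(S) = (⅓)*27 = 9)
1/(334 + U(L)) = 1/(334 + 9) = 1/343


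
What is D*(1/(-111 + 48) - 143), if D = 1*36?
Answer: -36040/7 ≈ -5148.6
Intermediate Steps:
D = 36
D*(1/(-111 + 48) - 143) = 36*(1/(-111 + 48) - 143) = 36*(1/(-63) - 143) = 36*(-1/63 - 143) = 36*(-9010/63) = -36040/7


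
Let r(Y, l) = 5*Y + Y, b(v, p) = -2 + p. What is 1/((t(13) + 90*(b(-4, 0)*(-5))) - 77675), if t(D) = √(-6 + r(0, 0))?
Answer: -76775/5894400631 - I*√6/5894400631 ≈ -1.3025e-5 - 4.1556e-10*I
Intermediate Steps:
r(Y, l) = 6*Y
t(D) = I*√6 (t(D) = √(-6 + 6*0) = √(-6 + 0) = √(-6) = I*√6)
1/((t(13) + 90*(b(-4, 0)*(-5))) - 77675) = 1/((I*√6 + 90*((-2 + 0)*(-5))) - 77675) = 1/((I*√6 + 90*(-2*(-5))) - 77675) = 1/((I*√6 + 90*10) - 77675) = 1/((I*√6 + 900) - 77675) = 1/((900 + I*√6) - 77675) = 1/(-76775 + I*√6)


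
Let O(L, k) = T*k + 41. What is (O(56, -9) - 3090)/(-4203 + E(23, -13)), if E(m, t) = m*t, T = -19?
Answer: 1439/2251 ≈ 0.63927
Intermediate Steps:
O(L, k) = 41 - 19*k (O(L, k) = -19*k + 41 = 41 - 19*k)
(O(56, -9) - 3090)/(-4203 + E(23, -13)) = ((41 - 19*(-9)) - 3090)/(-4203 + 23*(-13)) = ((41 + 171) - 3090)/(-4203 - 299) = (212 - 3090)/(-4502) = -2878*(-1/4502) = 1439/2251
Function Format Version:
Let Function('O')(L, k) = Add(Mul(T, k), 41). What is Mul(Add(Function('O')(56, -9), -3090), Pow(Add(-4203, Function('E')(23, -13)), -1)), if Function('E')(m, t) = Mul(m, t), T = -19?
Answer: Rational(1439, 2251) ≈ 0.63927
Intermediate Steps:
Function('O')(L, k) = Add(41, Mul(-19, k)) (Function('O')(L, k) = Add(Mul(-19, k), 41) = Add(41, Mul(-19, k)))
Mul(Add(Function('O')(56, -9), -3090), Pow(Add(-4203, Function('E')(23, -13)), -1)) = Mul(Add(Add(41, Mul(-19, -9)), -3090), Pow(Add(-4203, Mul(23, -13)), -1)) = Mul(Add(Add(41, 171), -3090), Pow(Add(-4203, -299), -1)) = Mul(Add(212, -3090), Pow(-4502, -1)) = Mul(-2878, Rational(-1, 4502)) = Rational(1439, 2251)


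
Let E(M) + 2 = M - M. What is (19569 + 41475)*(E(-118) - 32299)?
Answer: -1971782244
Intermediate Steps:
E(M) = -2 (E(M) = -2 + (M - M) = -2 + 0 = -2)
(19569 + 41475)*(E(-118) - 32299) = (19569 + 41475)*(-2 - 32299) = 61044*(-32301) = -1971782244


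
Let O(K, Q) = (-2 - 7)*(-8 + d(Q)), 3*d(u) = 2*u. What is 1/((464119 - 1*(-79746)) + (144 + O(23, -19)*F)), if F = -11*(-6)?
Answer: 1/556285 ≈ 1.7976e-6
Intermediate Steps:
d(u) = 2*u/3 (d(u) = (2*u)/3 = 2*u/3)
O(K, Q) = 72 - 6*Q (O(K, Q) = (-2 - 7)*(-8 + 2*Q/3) = -9*(-8 + 2*Q/3) = 72 - 6*Q)
F = 66
1/((464119 - 1*(-79746)) + (144 + O(23, -19)*F)) = 1/((464119 - 1*(-79746)) + (144 + (72 - 6*(-19))*66)) = 1/((464119 + 79746) + (144 + (72 + 114)*66)) = 1/(543865 + (144 + 186*66)) = 1/(543865 + (144 + 12276)) = 1/(543865 + 12420) = 1/556285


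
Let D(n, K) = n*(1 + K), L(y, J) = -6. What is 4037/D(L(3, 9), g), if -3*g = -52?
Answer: -367/10 ≈ -36.700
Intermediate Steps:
g = 52/3 (g = -⅓*(-52) = 52/3 ≈ 17.333)
4037/D(L(3, 9), g) = 4037/((-6*(1 + 52/3))) = 4037/((-6*55/3)) = 4037/(-110) = 4037*(-1/110) = -367/10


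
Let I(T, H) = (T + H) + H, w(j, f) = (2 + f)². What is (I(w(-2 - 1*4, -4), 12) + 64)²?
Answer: 8464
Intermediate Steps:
I(T, H) = T + 2*H (I(T, H) = (H + T) + H = T + 2*H)
(I(w(-2 - 1*4, -4), 12) + 64)² = (((2 - 4)² + 2*12) + 64)² = (((-2)² + 24) + 64)² = ((4 + 24) + 64)² = (28 + 64)² = 92² = 8464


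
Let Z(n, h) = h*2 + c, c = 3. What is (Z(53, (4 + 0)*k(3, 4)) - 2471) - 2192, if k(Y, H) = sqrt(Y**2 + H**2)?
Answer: -4620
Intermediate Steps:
k(Y, H) = sqrt(H**2 + Y**2)
Z(n, h) = 3 + 2*h (Z(n, h) = h*2 + 3 = 2*h + 3 = 3 + 2*h)
(Z(53, (4 + 0)*k(3, 4)) - 2471) - 2192 = ((3 + 2*((4 + 0)*sqrt(4**2 + 3**2))) - 2471) - 2192 = ((3 + 2*(4*sqrt(16 + 9))) - 2471) - 2192 = ((3 + 2*(4*sqrt(25))) - 2471) - 2192 = ((3 + 2*(4*5)) - 2471) - 2192 = ((3 + 2*20) - 2471) - 2192 = ((3 + 40) - 2471) - 2192 = (43 - 2471) - 2192 = -2428 - 2192 = -4620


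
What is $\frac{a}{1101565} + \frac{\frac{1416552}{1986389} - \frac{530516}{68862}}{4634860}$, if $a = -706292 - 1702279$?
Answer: $- \frac{76350223191964702111379}{34918910670149937543810} \approx -2.1865$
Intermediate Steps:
$a = -2408571$ ($a = -706292 - 1702279 = -2408571$)
$\frac{a}{1101565} + \frac{\frac{1416552}{1986389} - \frac{530516}{68862}}{4634860} = - \frac{2408571}{1101565} + \frac{\frac{1416552}{1986389} - \frac{530516}{68862}}{4634860} = \left(-2408571\right) \frac{1}{1101565} + \left(1416552 \cdot \frac{1}{1986389} - \frac{265258}{34431}\right) \frac{1}{4634860} = - \frac{2408571}{1101565} + \left(\frac{1416552}{1986389} - \frac{265258}{34431}\right) \frac{1}{4634860} = - \frac{2408571}{1101565} - \frac{47813227145}{31699364694911274} = - \frac{76350223191964702111379}{34918910670149937543810}$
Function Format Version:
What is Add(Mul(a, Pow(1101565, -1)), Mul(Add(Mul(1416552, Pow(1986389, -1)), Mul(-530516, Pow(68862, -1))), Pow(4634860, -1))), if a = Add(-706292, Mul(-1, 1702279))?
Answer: Rational(-76350223191964702111379, 34918910670149937543810) ≈ -2.1865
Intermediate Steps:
a = -2408571 (a = Add(-706292, -1702279) = -2408571)
Add(Mul(a, Pow(1101565, -1)), Mul(Add(Mul(1416552, Pow(1986389, -1)), Mul(-530516, Pow(68862, -1))), Pow(4634860, -1))) = Add(Mul(-2408571, Pow(1101565, -1)), Mul(Add(Mul(1416552, Pow(1986389, -1)), Mul(-530516, Pow(68862, -1))), Pow(4634860, -1))) = Add(Mul(-2408571, Rational(1, 1101565)), Mul(Add(Mul(1416552, Rational(1, 1986389)), Mul(-530516, Rational(1, 68862))), Rational(1, 4634860))) = Add(Rational(-2408571, 1101565), Mul(Add(Rational(1416552, 1986389), Rational(-265258, 34431)), Rational(1, 4634860))) = Add(Rational(-2408571, 1101565), Mul(Rational(-478132271450, 68393359659), Rational(1, 4634860))) = Add(Rational(-2408571, 1101565), Rational(-47813227145, 31699364694911274)) = Rational(-76350223191964702111379, 34918910670149937543810)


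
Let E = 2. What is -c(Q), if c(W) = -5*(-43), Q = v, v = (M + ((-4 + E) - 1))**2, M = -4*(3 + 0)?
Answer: -215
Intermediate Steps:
M = -12 (M = -4*3 = -12)
v = 225 (v = (-12 + ((-4 + 2) - 1))**2 = (-12 + (-2 - 1))**2 = (-12 - 3)**2 = (-15)**2 = 225)
Q = 225
c(W) = 215
-c(Q) = -1*215 = -215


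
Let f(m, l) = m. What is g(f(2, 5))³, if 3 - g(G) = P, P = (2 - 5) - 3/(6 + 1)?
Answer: 91125/343 ≈ 265.67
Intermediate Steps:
P = -24/7 (P = -3 - 3/7 = -24/7 ≈ -3.4286)
g(G) = 45/7 (g(G) = 3 - 1*(-24/7) = 3 + 24/7 = 45/7)
g(f(2, 5))³ = (45/7)³ = 91125/343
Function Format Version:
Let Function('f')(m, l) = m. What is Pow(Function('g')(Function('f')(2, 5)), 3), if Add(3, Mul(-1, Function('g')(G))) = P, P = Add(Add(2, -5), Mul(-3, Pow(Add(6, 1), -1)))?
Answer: Rational(91125, 343) ≈ 265.67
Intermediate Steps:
P = Rational(-24, 7) (P = Add(-3, Mul(-3, Pow(7, -1))) = Add(-3, Mul(-3, Rational(1, 7))) = Add(-3, Rational(-3, 7)) = Rational(-24, 7) ≈ -3.4286)
Function('g')(G) = Rational(45, 7) (Function('g')(G) = Add(3, Mul(-1, Rational(-24, 7))) = Add(3, Rational(24, 7)) = Rational(45, 7))
Pow(Function('g')(Function('f')(2, 5)), 3) = Pow(Rational(45, 7), 3) = Rational(91125, 343)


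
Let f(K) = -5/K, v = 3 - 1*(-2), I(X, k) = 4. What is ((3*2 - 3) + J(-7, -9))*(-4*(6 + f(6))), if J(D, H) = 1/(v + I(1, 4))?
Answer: -1736/27 ≈ -64.296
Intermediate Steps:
v = 5 (v = 3 + 2 = 5)
J(D, H) = 1/9 (J(D, H) = 1/(5 + 4) = 1/9)
((3*2 - 3) + J(-7, -9))*(-4*(6 + f(6))) = ((3*2 - 3) + 1/9)*(-4*(6 - 5/6)) = ((6 - 3) + 1/9)*(-4*(6 - 5*1/6)) = (3 + 1/9)*(-4*(6 - 5/6)) = 28*(-4*31/6)/9 = (28/9)*(-62/3) = -1736/27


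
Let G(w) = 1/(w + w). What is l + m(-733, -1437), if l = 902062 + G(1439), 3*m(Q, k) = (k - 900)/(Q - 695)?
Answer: 1853641108999/2054892 ≈ 9.0206e+5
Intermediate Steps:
m(Q, k) = (-900 + k)/(3*(-695 + Q)) (m(Q, k) = ((k - 900)/(Q - 695))/3 = ((-900 + k)/(-695 + Q))/3 = (-900 + k)/(3*(-695 + Q)))
G(w) = 1/(2*w)
l = 2596134437/2878 (l = 902062 + (1/2)/1439 = 902062 + (1/2)*(1/1439) = 902062 + 1/2878 = 2596134437/2878 ≈ 9.0206e+5)
l + m(-733, -1437) = 2596134437/2878 + (-900 - 1437)/(3*(-695 - 733)) = 2596134437/2878 + (1/3)*(-2337)/(-1428) = 2596134437/2878 + (1/3)*(-1/1428)*(-2337) = 2596134437/2878 + 779/1428 = 1853641108999/2054892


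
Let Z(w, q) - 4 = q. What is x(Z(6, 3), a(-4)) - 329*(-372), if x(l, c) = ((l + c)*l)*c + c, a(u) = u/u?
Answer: 122445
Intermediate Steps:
Z(w, q) = 4 + q
a(u) = 1
x(l, c) = c + c*l*(c + l) (x(l, c) = ((c + l)*l)*c + c = (l*(c + l))*c + c = c*l*(c + l) + c = c + c*l*(c + l))
x(Z(6, 3), a(-4)) - 329*(-372) = 1*(1 + (4 + 3)² + 1*(4 + 3)) - 329*(-372) = 1*(1 + 7² + 1*7) + 122388 = 1*(1 + 49 + 7) + 122388 = 1*57 + 122388 = 57 + 122388 = 122445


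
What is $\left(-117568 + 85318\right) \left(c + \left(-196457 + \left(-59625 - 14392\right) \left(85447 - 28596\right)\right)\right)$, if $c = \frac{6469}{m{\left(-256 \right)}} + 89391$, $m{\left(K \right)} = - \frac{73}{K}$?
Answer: $\frac{9906742496501250}{73} \approx 1.3571 \cdot 10^{14}$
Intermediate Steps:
$c = \frac{8181607}{73}$ ($c = \frac{6469}{\left(-73\right) \frac{1}{-256}} + 89391 = \frac{6469}{\left(-73\right) \left(- \frac{1}{256}\right)} + 89391 = \frac{6469}{\frac{73}{256}} + 89391 = 6469 \cdot \frac{256}{73} + 89391 = \frac{1656064}{73} + 89391 = \frac{8181607}{73} \approx 1.1208 \cdot 10^{5}$)
$\left(-117568 + 85318\right) \left(c + \left(-196457 + \left(-59625 - 14392\right) \left(85447 - 28596\right)\right)\right) = \left(-117568 + 85318\right) \left(\frac{8181607}{73} + \left(-196457 + \left(-59625 - 14392\right) \left(85447 - 28596\right)\right)\right) = - 32250 \left(\frac{8181607}{73} - 4208136924\right) = \left(-32250\right) \left(- \frac{307185813845}{73}\right) = \frac{9906742496501250}{73}$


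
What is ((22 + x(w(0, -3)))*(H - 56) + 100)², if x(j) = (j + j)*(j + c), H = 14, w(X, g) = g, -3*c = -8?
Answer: 824464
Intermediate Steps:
c = 8/3 (c = -⅓*(-8) = 8/3 ≈ 2.6667)
x(j) = 2*j*(8/3 + j) (x(j) = (j + j)*(j + 8/3) = (2*j)*(8/3 + j) = 2*j*(8/3 + j))
((22 + x(w(0, -3)))*(H - 56) + 100)² = ((22 + (⅔)*(-3)*(8 + 3*(-3)))*(14 - 56) + 100)² = ((22 + (⅔)*(-3)*(8 - 9))*(-42) + 100)² = ((22 + (⅔)*(-3)*(-1))*(-42) + 100)² = ((22 + 2)*(-42) + 100)² = (24*(-42) + 100)² = (-1008 + 100)² = (-908)² = 824464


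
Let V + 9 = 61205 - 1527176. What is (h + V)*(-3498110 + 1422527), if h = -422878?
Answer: 3920481554214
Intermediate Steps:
V = -1465980 (V = -9 + (61205 - 1527176) = -9 - 1465971 = -1465980)
(h + V)*(-3498110 + 1422527) = (-422878 - 1465980)*(-3498110 + 1422527) = -1888858*(-2075583) = 3920481554214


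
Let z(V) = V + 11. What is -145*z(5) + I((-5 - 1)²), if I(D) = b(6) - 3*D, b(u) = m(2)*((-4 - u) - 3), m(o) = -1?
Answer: -2415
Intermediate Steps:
z(V) = 11 + V
b(u) = 7 + u (b(u) = -((-4 - u) - 3) = -(-7 - u) = 7 + u)
I(D) = 13 - 3*D (I(D) = (7 + 6) - 3*D = 13 - 3*D)
-145*z(5) + I((-5 - 1)²) = -145*(11 + 5) + (13 - 3*(-5 - 1)²) = -145*16 + (13 - 3*(-6)²) = -2320 + (13 - 3*36) = -2320 + (13 - 108) = -2320 - 95 = -2415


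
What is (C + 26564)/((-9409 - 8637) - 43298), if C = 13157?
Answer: -39721/61344 ≈ -0.64751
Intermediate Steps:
(C + 26564)/((-9409 - 8637) - 43298) = (13157 + 26564)/((-9409 - 8637) - 43298) = 39721/(-18046 - 43298) = 39721/(-61344) = 39721*(-1/61344) = -39721/61344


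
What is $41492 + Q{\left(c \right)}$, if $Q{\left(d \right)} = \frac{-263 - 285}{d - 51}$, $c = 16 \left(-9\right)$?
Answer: $\frac{8091488}{195} \approx 41495.0$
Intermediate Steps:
$c = -144$
$Q{\left(d \right)} = - \frac{548}{-51 + d}$
$41492 + Q{\left(c \right)} = 41492 - \frac{548}{-51 - 144} = 41492 - \frac{548}{-195} = 41492 - - \frac{548}{195} = 41492 + \frac{548}{195} = \frac{8091488}{195}$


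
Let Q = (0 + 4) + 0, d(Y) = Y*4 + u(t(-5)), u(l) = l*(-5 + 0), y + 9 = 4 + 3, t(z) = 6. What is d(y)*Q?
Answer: -152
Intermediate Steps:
y = -2 (y = -9 + (4 + 3) = -9 + 7 = -2)
u(l) = -5*l (u(l) = l*(-5) = -5*l)
d(Y) = -30 + 4*Y (d(Y) = Y*4 - 5*6 = 4*Y - 30 = -30 + 4*Y)
Q = 4 (Q = 4 + 0 = 4)
d(y)*Q = (-30 + 4*(-2))*4 = (-30 - 8)*4 = -38*4 = -152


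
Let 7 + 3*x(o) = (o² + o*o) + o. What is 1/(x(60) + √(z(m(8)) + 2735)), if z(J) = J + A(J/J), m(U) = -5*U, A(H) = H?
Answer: 21759/52581745 - 18*√674/52581745 ≈ 0.00040493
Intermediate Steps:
x(o) = -7/3 + o/3 + 2*o²/3 (x(o) = -7/3 + ((o² + o*o) + o)/3 = -7/3 + ((o² + o²) + o)/3 = -7/3 + (2*o² + o)/3 = -7/3 + (o + 2*o²)/3 = -7/3 + (o/3 + 2*o²/3) = -7/3 + o/3 + 2*o²/3)
z(J) = 1 + J (z(J) = J + J/J = J + 1 = 1 + J)
1/(x(60) + √(z(m(8)) + 2735)) = 1/((-7/3 + (⅓)*60 + (⅔)*60²) + √((1 - 5*8) + 2735)) = 1/((-7/3 + 20 + (⅔)*3600) + √((1 - 40) + 2735)) = 1/((-7/3 + 20 + 2400) + √(-39 + 2735)) = 1/(7253/3 + √2696) = 1/(7253/3 + 2*√674)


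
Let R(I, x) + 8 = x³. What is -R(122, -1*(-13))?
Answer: -2189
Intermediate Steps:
R(I, x) = -8 + x³
-R(122, -1*(-13)) = -(-8 + (-1*(-13))³) = -(-8 + 13³) = -(-8 + 2197) = -1*2189 = -2189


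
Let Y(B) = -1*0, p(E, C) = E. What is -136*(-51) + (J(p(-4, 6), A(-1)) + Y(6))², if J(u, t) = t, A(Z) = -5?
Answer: 6961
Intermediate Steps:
Y(B) = 0
-136*(-51) + (J(p(-4, 6), A(-1)) + Y(6))² = -136*(-51) + (-5 + 0)² = 6936 + (-5)² = 6936 + 25 = 6961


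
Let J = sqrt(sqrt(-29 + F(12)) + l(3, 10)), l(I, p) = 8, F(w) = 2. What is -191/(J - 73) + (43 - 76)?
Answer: -33 + 191/(73 - sqrt(8 + 3*I*sqrt(3))) ≈ -30.273 + 0.034155*I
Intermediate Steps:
J = sqrt(8 + 3*I*sqrt(3)) (J = sqrt(sqrt(-29 + 2) + 8) = sqrt(sqrt(-27) + 8) = sqrt(3*I*sqrt(3) + 8) = sqrt(8 + 3*I*sqrt(3)) ≈ 2.9614 + 0.87732*I)
-191/(J - 73) + (43 - 76) = -191/(sqrt(8 + 3*I*sqrt(3)) - 73) + (43 - 76) = -191/(-73 + sqrt(8 + 3*I*sqrt(3))) - 33 = -33 - 191/(-73 + sqrt(8 + 3*I*sqrt(3)))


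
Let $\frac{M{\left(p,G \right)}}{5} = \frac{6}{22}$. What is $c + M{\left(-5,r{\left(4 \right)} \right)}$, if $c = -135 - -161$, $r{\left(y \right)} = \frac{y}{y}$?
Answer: $\frac{301}{11} \approx 27.364$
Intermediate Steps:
$r{\left(y \right)} = 1$
$M{\left(p,G \right)} = \frac{15}{11}$ ($M{\left(p,G \right)} = 5 \cdot \frac{6}{22} = 5 \cdot 6 \cdot \frac{1}{22} = 5 \cdot \frac{3}{11} = \frac{15}{11}$)
$c = 26$ ($c = -135 + 161 = 26$)
$c + M{\left(-5,r{\left(4 \right)} \right)} = 26 + \frac{15}{11} = \frac{301}{11}$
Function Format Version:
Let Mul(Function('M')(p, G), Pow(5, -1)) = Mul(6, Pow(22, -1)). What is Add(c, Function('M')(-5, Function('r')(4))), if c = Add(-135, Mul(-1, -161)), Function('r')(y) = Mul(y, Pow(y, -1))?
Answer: Rational(301, 11) ≈ 27.364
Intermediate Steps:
Function('r')(y) = 1
Function('M')(p, G) = Rational(15, 11) (Function('M')(p, G) = Mul(5, Mul(6, Pow(22, -1))) = Mul(5, Mul(6, Rational(1, 22))) = Mul(5, Rational(3, 11)) = Rational(15, 11))
c = 26 (c = Add(-135, 161) = 26)
Add(c, Function('M')(-5, Function('r')(4))) = Add(26, Rational(15, 11)) = Rational(301, 11)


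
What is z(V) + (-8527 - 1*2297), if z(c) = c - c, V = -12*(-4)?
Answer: -10824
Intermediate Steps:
V = 48
z(c) = 0
z(V) + (-8527 - 1*2297) = 0 + (-8527 - 1*2297) = 0 + (-8527 - 2297) = 0 - 10824 = -10824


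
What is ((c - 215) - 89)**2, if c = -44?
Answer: 121104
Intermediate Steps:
((c - 215) - 89)**2 = ((-44 - 215) - 89)**2 = (-259 - 89)**2 = (-348)**2 = 121104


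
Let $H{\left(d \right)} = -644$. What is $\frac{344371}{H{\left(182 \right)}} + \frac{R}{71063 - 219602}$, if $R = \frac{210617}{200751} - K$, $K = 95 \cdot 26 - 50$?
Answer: $- \frac{10268607608519587}{19203663196116} \approx -534.72$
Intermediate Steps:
$K = 2420$ ($K = 2470 - 50 = 2420$)
$R = - \frac{485606803}{200751}$ ($R = \frac{210617}{200751} - 2420 = - \frac{485606803}{200751} \approx -2418.9$)
$\frac{344371}{H{\left(182 \right)}} + \frac{R}{71063 - 219602} = \frac{344371}{-644} - \frac{485606803}{200751 \left(71063 - 219602\right)} = 344371 \left(- \frac{1}{644}\right) - \frac{485606803}{200751 \left(-148539\right)} = - \frac{344371}{644} - - \frac{485606803}{29819352789} = - \frac{344371}{644} + \frac{485606803}{29819352789} = - \frac{10268607608519587}{19203663196116}$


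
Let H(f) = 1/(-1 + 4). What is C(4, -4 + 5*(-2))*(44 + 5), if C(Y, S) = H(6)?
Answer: 49/3 ≈ 16.333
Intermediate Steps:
H(f) = ⅓ (H(f) = 1/3 = ⅓)
C(Y, S) = ⅓
C(4, -4 + 5*(-2))*(44 + 5) = (44 + 5)/3 = (⅓)*49 = 49/3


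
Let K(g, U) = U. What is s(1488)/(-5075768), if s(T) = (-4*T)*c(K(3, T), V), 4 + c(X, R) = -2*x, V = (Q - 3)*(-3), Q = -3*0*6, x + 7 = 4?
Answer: 1488/634471 ≈ 0.0023453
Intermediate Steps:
x = -3 (x = -7 + 4 = -3)
Q = 0 (Q = 0*6 = 0)
V = 9 (V = (0 - 3)*(-3) = -3*(-3) = 9)
c(X, R) = 2 (c(X, R) = -4 - 2*(-3) = -4 + 6 = 2)
s(T) = -8*T (s(T) = -4*T*2 = -8*T)
s(1488)/(-5075768) = -8*1488/(-5075768) = -11904*(-1/5075768) = 1488/634471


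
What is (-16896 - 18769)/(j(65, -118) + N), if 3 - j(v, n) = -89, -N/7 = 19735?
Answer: 35665/138053 ≈ 0.25834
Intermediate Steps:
N = -138145 (N = -7*19735 = -138145)
j(v, n) = 92 (j(v, n) = 3 - 1*(-89) = 3 + 89 = 92)
(-16896 - 18769)/(j(65, -118) + N) = (-16896 - 18769)/(92 - 138145) = -35665/(-138053) = -35665*(-1/138053) = 35665/138053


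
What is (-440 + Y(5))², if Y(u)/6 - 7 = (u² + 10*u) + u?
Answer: 6724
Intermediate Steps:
Y(u) = 42 + 6*u² + 66*u (Y(u) = 42 + 6*((u² + 10*u) + u) = 42 + 6*(u² + 11*u) = 42 + (6*u² + 66*u) = 42 + 6*u² + 66*u)
(-440 + Y(5))² = (-440 + (42 + 6*5² + 66*5))² = (-440 + (42 + 6*25 + 330))² = (-440 + (42 + 150 + 330))² = (-440 + 522)² = 82² = 6724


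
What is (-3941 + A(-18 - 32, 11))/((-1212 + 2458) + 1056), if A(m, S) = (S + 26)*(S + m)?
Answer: -2692/1151 ≈ -2.3388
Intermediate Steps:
A(m, S) = (26 + S)*(S + m)
(-3941 + A(-18 - 32, 11))/((-1212 + 2458) + 1056) = (-3941 + (11² + 26*11 + 26*(-18 - 32) + 11*(-18 - 32)))/((-1212 + 2458) + 1056) = (-3941 + (121 + 286 + 26*(-50) + 11*(-50)))/(1246 + 1056) = (-3941 + (121 + 286 - 1300 - 550))/2302 = (-3941 - 1443)*(1/2302) = -5384*1/2302 = -2692/1151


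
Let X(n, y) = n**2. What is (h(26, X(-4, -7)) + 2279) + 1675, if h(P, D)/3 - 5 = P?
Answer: 4047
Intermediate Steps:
h(P, D) = 15 + 3*P
(h(26, X(-4, -7)) + 2279) + 1675 = ((15 + 3*26) + 2279) + 1675 = ((15 + 78) + 2279) + 1675 = (93 + 2279) + 1675 = 2372 + 1675 = 4047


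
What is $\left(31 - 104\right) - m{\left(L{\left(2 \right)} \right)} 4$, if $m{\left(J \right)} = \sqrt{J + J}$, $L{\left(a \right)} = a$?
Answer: $-81$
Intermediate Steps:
$m{\left(J \right)} = \sqrt{2} \sqrt{J}$ ($m{\left(J \right)} = \sqrt{2 J} = \sqrt{2} \sqrt{J}$)
$\left(31 - 104\right) - m{\left(L{\left(2 \right)} \right)} 4 = \left(31 - 104\right) - \sqrt{2} \sqrt{2} \cdot 4 = -73 - 2 \cdot 4 = -73 - 8 = -81$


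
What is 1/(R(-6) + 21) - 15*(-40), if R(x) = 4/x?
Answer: 36603/61 ≈ 600.05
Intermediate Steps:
1/(R(-6) + 21) - 15*(-40) = 1/(4/(-6) + 21) - 15*(-40) = 1/(4*(-⅙) + 21) + 600 = 1/(-⅔ + 21) + 600 = 1/(61/3) + 600 = 3/61 + 600 = 36603/61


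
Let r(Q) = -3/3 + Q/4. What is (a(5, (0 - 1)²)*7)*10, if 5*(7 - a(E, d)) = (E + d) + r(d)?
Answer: 833/2 ≈ 416.50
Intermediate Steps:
r(Q) = -1 + Q/4 (r(Q) = -3*⅓ + Q*(¼) = -1 + Q/4)
a(E, d) = 36/5 - d/4 - E/5 (a(E, d) = 7 - ((E + d) + (-1 + d/4))/5 = 7 - (-1 + E + 5*d/4)/5 = 7 + (⅕ - d/4 - E/5) = 36/5 - d/4 - E/5)
(a(5, (0 - 1)²)*7)*10 = ((36/5 - (0 - 1)²/4 - ⅕*5)*7)*10 = ((36/5 - ¼*(-1)² - 1)*7)*10 = ((36/5 - ¼*1 - 1)*7)*10 = ((36/5 - ¼ - 1)*7)*10 = ((119/20)*7)*10 = (833/20)*10 = 833/2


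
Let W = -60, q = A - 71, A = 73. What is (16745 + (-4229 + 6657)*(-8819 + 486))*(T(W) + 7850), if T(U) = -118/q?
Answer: -157501134189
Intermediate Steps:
q = 2 (q = 73 - 71 = 2)
T(U) = -59 (T(U) = -118/2 = -118*½ = -59)
(16745 + (-4229 + 6657)*(-8819 + 486))*(T(W) + 7850) = (16745 + (-4229 + 6657)*(-8819 + 486))*(-59 + 7850) = (16745 + 2428*(-8333))*7791 = (16745 - 20232524)*7791 = -20215779*7791 = -157501134189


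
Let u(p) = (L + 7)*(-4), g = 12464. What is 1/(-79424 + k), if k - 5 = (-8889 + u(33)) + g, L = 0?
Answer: -1/75872 ≈ -1.3180e-5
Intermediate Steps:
u(p) = -28 (u(p) = (0 + 7)*(-4) = 7*(-4) = -28)
k = 3552 (k = 5 + ((-8889 - 28) + 12464) = 5 + (-8917 + 12464) = 5 + 3547 = 3552)
1/(-79424 + k) = 1/(-79424 + 3552) = 1/(-75872) = -1/75872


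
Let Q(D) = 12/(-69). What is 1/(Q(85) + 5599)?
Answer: 23/128773 ≈ 0.00017861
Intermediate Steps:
Q(D) = -4/23 (Q(D) = 12*(-1/69) = -4/23)
1/(Q(85) + 5599) = 1/(-4/23 + 5599) = 1/(128773/23) = 23/128773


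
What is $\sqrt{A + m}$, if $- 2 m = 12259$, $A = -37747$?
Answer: $\frac{i \sqrt{175506}}{2} \approx 209.47 i$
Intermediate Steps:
$m = - \frac{12259}{2}$ ($m = \left(- \frac{1}{2}\right) 12259 = - \frac{12259}{2} \approx -6129.5$)
$\sqrt{A + m} = \sqrt{-37747 - \frac{12259}{2}} = \sqrt{- \frac{87753}{2}} = \frac{i \sqrt{175506}}{2}$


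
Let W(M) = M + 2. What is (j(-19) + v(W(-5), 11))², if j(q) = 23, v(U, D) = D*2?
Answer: 2025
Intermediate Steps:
W(M) = 2 + M
v(U, D) = 2*D
(j(-19) + v(W(-5), 11))² = (23 + 2*11)² = (23 + 22)² = 45² = 2025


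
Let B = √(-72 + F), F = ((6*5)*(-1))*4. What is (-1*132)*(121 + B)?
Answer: -15972 - 1056*I*√3 ≈ -15972.0 - 1829.0*I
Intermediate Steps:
F = -120 (F = (30*(-1))*4 = -30*4 = -120)
B = 8*I*√3 (B = √(-72 - 120) = √(-192) = 8*I*√3 ≈ 13.856*I)
(-1*132)*(121 + B) = (-1*132)*(121 + 8*I*√3) = -132*(121 + 8*I*√3) = -15972 - 1056*I*√3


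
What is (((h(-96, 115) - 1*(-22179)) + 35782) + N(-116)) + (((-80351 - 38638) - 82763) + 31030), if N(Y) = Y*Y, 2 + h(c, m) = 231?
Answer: -99076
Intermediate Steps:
h(c, m) = 229 (h(c, m) = -2 + 231 = 229)
N(Y) = Y²
(((h(-96, 115) - 1*(-22179)) + 35782) + N(-116)) + (((-80351 - 38638) - 82763) + 31030) = (((229 - 1*(-22179)) + 35782) + (-116)²) + (((-80351 - 38638) - 82763) + 31030) = (((229 + 22179) + 35782) + 13456) + ((-118989 - 82763) + 31030) = ((22408 + 35782) + 13456) + (-201752 + 31030) = (58190 + 13456) - 170722 = 71646 - 170722 = -99076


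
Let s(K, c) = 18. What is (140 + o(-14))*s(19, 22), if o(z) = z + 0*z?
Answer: 2268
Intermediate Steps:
o(z) = z (o(z) = z + 0 = z)
(140 + o(-14))*s(19, 22) = (140 - 14)*18 = 126*18 = 2268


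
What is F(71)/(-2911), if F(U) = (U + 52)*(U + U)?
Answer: -6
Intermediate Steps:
F(U) = 2*U*(52 + U) (F(U) = (52 + U)*(2*U) = 2*U*(52 + U))
F(71)/(-2911) = (2*71*(52 + 71))/(-2911) = (2*71*123)*(-1/2911) = 17466*(-1/2911) = -6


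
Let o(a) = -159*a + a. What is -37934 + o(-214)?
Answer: -4122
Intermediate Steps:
o(a) = -158*a
-37934 + o(-214) = -37934 - 158*(-214) = -37934 + 33812 = -4122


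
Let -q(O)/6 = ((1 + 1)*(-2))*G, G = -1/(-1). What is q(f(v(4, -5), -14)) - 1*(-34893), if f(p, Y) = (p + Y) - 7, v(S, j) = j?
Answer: 34917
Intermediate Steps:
G = 1 (G = -1*(-1) = 1)
f(p, Y) = -7 + Y + p (f(p, Y) = (Y + p) - 7 = -7 + Y + p)
q(O) = 24 (q(O) = -6*(1 + 1)*(-2) = -6*2*(-2) = -(-24) = -6*(-4) = 24)
q(f(v(4, -5), -14)) - 1*(-34893) = 24 - 1*(-34893) = 24 + 34893 = 34917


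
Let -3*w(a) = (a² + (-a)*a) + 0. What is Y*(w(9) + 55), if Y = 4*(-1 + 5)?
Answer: 880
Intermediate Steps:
w(a) = 0 (w(a) = -((a² + (-a)*a) + 0)/3 = -((a² - a²) + 0)/3 = -(0 + 0)/3 = -⅓*0 = 0)
Y = 16 (Y = 4*4 = 16)
Y*(w(9) + 55) = 16*(0 + 55) = 16*55 = 880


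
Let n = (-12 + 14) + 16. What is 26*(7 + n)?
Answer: 650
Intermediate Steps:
n = 18 (n = 2 + 16 = 18)
26*(7 + n) = 26*(7 + 18) = 26*25 = 650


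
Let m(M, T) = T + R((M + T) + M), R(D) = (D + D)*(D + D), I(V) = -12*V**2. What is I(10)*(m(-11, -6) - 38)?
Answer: -3710400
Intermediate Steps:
R(D) = 4*D**2 (R(D) = (2*D)*(2*D) = 4*D**2)
m(M, T) = T + 4*(T + 2*M)**2 (m(M, T) = T + 4*((M + T) + M)**2 = T + 4*(T + 2*M)**2)
I(10)*(m(-11, -6) - 38) = (-12*10**2)*((-6 + 4*(-6 + 2*(-11))**2) - 38) = (-12*100)*((-6 + 4*(-6 - 22)**2) - 38) = -1200*((-6 + 4*(-28)**2) - 38) = -1200*((-6 + 4*784) - 38) = -1200*((-6 + 3136) - 38) = -1200*(3130 - 38) = -1200*3092 = -3710400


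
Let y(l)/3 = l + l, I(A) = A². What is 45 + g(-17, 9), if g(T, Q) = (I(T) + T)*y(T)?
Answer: -27699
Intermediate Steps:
y(l) = 6*l (y(l) = 3*(l + l) = 3*(2*l) = 6*l)
g(T, Q) = 6*T*(T + T²) (g(T, Q) = (T² + T)*(6*T) = (T + T²)*(6*T) = 6*T*(T + T²))
45 + g(-17, 9) = 45 + 6*(-17)²*(1 - 17) = 45 + 6*289*(-16) = 45 - 27744 = -27699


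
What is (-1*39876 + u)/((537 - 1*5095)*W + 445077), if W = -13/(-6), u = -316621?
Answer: -56289/68716 ≈ -0.81915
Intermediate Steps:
W = 13/6 (W = -13*(-⅙) = 13/6 ≈ 2.1667)
(-1*39876 + u)/((537 - 1*5095)*W + 445077) = (-1*39876 - 316621)/((537 - 1*5095)*(13/6) + 445077) = (-39876 - 316621)/((537 - 5095)*(13/6) + 445077) = -356497/(-4558*13/6 + 445077) = -356497/(-29627/3 + 445077) = -356497/1305604/3 = -356497*3/1305604 = -56289/68716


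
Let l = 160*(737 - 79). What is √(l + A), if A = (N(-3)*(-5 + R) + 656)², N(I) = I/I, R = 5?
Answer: 8*√8369 ≈ 731.86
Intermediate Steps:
l = 105280 (l = 160*658 = 105280)
N(I) = 1
A = 430336 (A = (1*(-5 + 5) + 656)² = (1*0 + 656)² = (0 + 656)² = 656² = 430336)
√(l + A) = √(105280 + 430336) = √535616 = 8*√8369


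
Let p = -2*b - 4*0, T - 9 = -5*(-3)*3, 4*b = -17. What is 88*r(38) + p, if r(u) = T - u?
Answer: 2833/2 ≈ 1416.5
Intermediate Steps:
b = -17/4 (b = (¼)*(-17) = -17/4 ≈ -4.2500)
T = 54 (T = 9 - 5*(-3)*3 = 9 + 15*3 = 9 + 45 = 54)
r(u) = 54 - u
p = 17/2 (p = -2*(-17/4) - 4*0 = 17/2 + 0 = 17/2 ≈ 8.5000)
88*r(38) + p = 88*(54 - 1*38) + 17/2 = 88*(54 - 38) + 17/2 = 88*16 + 17/2 = 1408 + 17/2 = 2833/2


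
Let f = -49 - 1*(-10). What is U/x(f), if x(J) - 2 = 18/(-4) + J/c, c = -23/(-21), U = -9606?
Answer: 441876/1753 ≈ 252.07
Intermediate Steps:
c = 23/21 (c = -23*(-1/21) = 23/21 ≈ 1.0952)
f = -39 (f = -49 + 10 = -39)
x(J) = -5/2 + 21*J/23 (x(J) = 2 + (18/(-4) + J/(23/21)) = 2 + (18*(-¼) + J*(21/23)) = 2 + (-9/2 + 21*J/23) = -5/2 + 21*J/23)
U/x(f) = -9606/(-5/2 + (21/23)*(-39)) = -9606/(-5/2 - 819/23) = -9606/(-1753/46) = -9606*(-46/1753) = 441876/1753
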